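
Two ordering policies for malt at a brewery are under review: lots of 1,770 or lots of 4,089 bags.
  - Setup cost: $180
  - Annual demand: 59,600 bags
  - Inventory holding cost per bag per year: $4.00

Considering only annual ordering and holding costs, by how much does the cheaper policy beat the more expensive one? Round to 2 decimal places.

Annual cost at Q: ordering D·S/Q plus holding Q·H/2.
TC(1,770) = (59,600/1,770)×180 + (1,770/2)×4 = $9,601.02
TC(4,089) = (59,600/4,089)×180 + (4,089/2)×4 = $10,801.62
Cheaper: Q = 1,770.  Difference = $1,200.61

$1,200.61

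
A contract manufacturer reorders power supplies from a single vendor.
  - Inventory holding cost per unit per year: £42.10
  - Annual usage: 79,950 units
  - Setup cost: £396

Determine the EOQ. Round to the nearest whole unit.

EOQ = √(2DS/H) = √(2 × 79,950 × 396 / 42.1)
    = √(1,504,047.51) ≈ 1,226.40

1,226 units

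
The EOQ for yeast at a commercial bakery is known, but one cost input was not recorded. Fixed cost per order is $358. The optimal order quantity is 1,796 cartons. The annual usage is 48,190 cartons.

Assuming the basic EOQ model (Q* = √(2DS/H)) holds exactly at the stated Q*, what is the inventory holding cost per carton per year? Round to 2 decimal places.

$10.70

Since Q* = (2DS/H)^½, squaring gives Q*²·H = 2DS.
H = 2DS / Q² = 2 × 48,190 × 358 / 1,796² = 10.6969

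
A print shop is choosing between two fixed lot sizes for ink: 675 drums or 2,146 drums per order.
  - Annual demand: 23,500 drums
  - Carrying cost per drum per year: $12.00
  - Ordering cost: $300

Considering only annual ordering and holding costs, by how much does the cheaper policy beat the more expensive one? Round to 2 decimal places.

$1,666.74

TC(Q) = (D/Q)S + (Q/2)H
TC(675) = (23,500/675)×300 + (675/2)×12 = $14,494.44
TC(2,146) = (23,500/2,146)×300 + (2,146/2)×12 = $16,161.18
|ΔTC| = |$14,494.44 − $16,161.18| = $1,666.74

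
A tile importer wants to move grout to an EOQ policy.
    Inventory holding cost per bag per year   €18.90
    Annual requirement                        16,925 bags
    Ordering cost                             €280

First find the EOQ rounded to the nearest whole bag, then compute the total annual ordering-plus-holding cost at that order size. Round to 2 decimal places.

Optimal lot size Q* = (2 × 16,925 × €280 / €18.9)^½ ≈ 708.15 → Q = 708 bags
Annual ordering cost = (D/Q)·S = (16,925/708) × 280 = €6,693.50
Annual holding cost  = (Q/2)·H = (708/2) × 18.9 = €6,690.60
Total = €6,693.50 + €6,690.60 = €13,384.10

€13,384.10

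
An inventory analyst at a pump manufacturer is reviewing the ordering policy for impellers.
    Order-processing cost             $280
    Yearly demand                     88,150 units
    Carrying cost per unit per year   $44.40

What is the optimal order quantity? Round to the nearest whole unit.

1,054 units

EOQ = √(2DS/H) = √(2 × 88,150 × 280 / 44.4)
    = √(1,111,801.80) ≈ 1,054.42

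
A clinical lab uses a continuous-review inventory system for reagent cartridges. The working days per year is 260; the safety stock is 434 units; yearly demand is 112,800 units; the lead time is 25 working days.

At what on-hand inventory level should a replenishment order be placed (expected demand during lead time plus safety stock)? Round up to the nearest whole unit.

Daily demand d = 112,800 / 260 = 433.846 units/day
Demand during lead time = 433.846 × 25 = 10,846.15
Reorder point = 10,846.15 + 434 = 11,280.15 → round up

11,281 units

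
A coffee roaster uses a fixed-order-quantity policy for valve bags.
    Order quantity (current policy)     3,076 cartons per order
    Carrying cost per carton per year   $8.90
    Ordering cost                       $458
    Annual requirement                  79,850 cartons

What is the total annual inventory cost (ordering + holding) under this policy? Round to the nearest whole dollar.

$25,577

Annual ordering cost = (D/Q)·S = (79,850/3,076) × 458 = $11,889.24
Annual holding cost  = (Q/2)·H = (3,076/2) × 8.9 = $13,688.20
Total = $11,889.24 + $13,688.20 = $25,577.44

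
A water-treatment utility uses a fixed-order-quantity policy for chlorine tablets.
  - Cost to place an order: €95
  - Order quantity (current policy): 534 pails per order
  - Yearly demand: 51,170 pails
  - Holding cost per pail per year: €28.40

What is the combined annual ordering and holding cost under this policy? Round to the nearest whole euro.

Annual ordering cost = (D/Q)·S = (51,170/534) × 95 = €9,103.28
Annual holding cost  = (Q/2)·H = (534/2) × 28.4 = €7,582.80
Total = €9,103.28 + €7,582.80 = €16,686.08

€16,686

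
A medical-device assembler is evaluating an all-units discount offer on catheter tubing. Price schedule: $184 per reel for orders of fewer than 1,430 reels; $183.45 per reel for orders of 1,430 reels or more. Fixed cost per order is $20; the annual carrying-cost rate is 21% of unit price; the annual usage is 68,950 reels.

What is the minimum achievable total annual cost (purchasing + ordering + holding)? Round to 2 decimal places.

$12,677,386.85

H₁ = 21%×$184 = $38.6400;  H₂ = 21%×$183.45 = $38.5245
EOQ₁ = √(2×68,950×20/38.6400) = 267.16  (< 1,430, feasible at tier 1)
EOQ₂ = √(2×68,950×20/38.5245) = 267.56  (< 1,430 → use Q = 1,430 at tier-2 price)
TC(tier 1 (EOQ₁), Q≈267.2) = $12,697,123.23
TC(tier 2, Q≈1,430.0) = $12,677,386.85
Minimum at tier 2: $12,677,386.85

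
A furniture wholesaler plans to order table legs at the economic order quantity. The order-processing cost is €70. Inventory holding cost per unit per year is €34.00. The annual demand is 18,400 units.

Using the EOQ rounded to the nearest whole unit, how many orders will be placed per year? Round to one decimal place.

66.9 orders per year

Optimal lot size Q* = (2 × 18,400 × €70 / €34)^½ ≈ 275.25 → Q = 275
Orders per year = D/Q = 18,400 / 275 = 66.909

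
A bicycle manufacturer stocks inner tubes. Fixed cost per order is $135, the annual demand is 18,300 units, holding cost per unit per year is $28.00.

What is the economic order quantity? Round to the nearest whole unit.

420 units

Q* = √(2·D·S / H) = √(2·18,300·135 / 28) = √176,464.3 ≈ 420.08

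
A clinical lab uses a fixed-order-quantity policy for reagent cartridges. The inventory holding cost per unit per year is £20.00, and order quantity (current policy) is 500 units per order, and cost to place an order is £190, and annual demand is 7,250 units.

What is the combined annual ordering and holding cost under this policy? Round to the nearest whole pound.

Ordering: D/Q × S = 7,250/500 × £190 = £2,755.00
Holding:  Q/2 × H = 500/2 × £20 = £5,000.00
Total = £2,755.00 + £5,000.00 = £7,755.00

£7,755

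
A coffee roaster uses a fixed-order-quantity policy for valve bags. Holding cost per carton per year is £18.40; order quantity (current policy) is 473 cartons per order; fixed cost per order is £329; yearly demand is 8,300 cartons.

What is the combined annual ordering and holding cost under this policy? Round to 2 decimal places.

Orders/yr = 8,300/473 = 17.548; ordering cost = 17.548 × £329 = £5,773.15
Average inventory = 473/2 = 236.5; holding cost = 236.5 × £18.4 = £4,351.60
Total = £5,773.15 + £4,351.60 = £10,124.75

£10,124.75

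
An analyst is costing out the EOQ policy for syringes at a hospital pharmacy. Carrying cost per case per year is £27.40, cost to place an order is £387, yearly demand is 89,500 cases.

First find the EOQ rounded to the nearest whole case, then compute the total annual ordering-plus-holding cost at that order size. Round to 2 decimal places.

£43,566.96

2DS/H = 2·89,500·387/27.4 = 2,528,211.68
EOQ = √2,528,211.68 ≈ 1,590.04 → Q = 1,590 cases
Orders/yr = 89,500/1,590 = 56.289; ordering cost = 56.289 × £387 = £21,783.96
Average inventory = 1,590/2 = 795; holding cost = 795 × £27.4 = £21,783.00
Total = £21,783.96 + £21,783.00 = £43,566.96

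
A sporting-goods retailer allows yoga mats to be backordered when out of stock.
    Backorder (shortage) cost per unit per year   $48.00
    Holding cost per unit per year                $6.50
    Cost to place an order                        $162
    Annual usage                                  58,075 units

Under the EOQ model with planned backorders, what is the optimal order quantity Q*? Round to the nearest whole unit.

Basic EOQ = √(2·58,075·162/6.5) = 1,701.416
Backorder adjustment √((H+b)/b) = √((6.5+48)/48) = 1.0656
Q* = 1,701.416 × 1.0656 ≈ 1,812.96

1,813 units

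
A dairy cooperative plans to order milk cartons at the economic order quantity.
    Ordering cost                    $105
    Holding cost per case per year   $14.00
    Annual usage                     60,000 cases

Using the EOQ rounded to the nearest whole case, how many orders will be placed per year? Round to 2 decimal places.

63.22 orders per year

Optimal lot size Q* = (2 × 60,000 × $105 / $14)^½ ≈ 948.68 → Q = 949
N = D/Q = 60,000/949 ≈ 63.224 orders/yr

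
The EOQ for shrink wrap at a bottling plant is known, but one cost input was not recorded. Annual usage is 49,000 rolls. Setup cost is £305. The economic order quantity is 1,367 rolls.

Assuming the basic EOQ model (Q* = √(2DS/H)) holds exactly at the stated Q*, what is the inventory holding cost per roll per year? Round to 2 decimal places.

£16.00

From Q* = √(2DS/H) ⇒ Q*² = 2DS/H.
H = 2DS / Q² = 2 × 49,000 × 305 / 1,367² = 15.9952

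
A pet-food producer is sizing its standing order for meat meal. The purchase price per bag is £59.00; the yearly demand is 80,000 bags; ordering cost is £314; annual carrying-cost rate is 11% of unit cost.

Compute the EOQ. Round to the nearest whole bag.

Holding cost per bag per year: H = 11% × £59 = £6.4900
2DS/H = 2·80,000·314/6.49 = 7,741,140.22
EOQ = √7,741,140.22 ≈ 2,782.29

2,782 bags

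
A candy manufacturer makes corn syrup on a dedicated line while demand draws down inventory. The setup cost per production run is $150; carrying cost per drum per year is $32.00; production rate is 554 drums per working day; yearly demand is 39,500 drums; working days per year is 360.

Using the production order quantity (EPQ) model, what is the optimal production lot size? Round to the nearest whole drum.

680 drums

d = 39,500/360 = 109.7222 drums/day;  effective holding cost H(1 − d/p) = 32·(1 − 109.7222/554) = 25.66225
Q* = √(2DS / H_eff) = √(2·39,500·150 / 25.66225) ≈ 679.53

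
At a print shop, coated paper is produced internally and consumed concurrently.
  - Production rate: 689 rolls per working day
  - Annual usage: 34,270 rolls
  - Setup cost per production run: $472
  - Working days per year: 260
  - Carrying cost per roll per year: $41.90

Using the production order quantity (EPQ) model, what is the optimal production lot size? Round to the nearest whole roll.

d = 34,270/260 = 131.8077 rolls/day;  effective holding cost H(1 − d/p) = 41.9·(1 − 131.8077/689) = 33.88441
Q* = √(2DS / H_eff) = √(2·34,270·472 / 33.88441) ≈ 977.11

977 rolls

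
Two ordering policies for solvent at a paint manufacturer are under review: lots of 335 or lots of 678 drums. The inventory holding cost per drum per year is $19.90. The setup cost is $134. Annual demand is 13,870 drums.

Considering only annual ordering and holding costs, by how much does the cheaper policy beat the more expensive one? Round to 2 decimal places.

$606.12

Annual cost at Q: ordering D·S/Q plus holding Q·H/2.
TC(335) = (13,870/335)×134 + (335/2)×19.9 = $8,881.25
TC(678) = (13,870/678)×134 + (678/2)×19.9 = $9,487.37
Lots of 335 are cheaper by $606.12.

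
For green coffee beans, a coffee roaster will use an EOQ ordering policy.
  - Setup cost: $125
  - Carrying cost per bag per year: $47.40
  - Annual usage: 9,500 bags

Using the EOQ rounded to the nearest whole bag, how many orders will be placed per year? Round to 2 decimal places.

42.41 orders per year

Optimal lot size Q* = (2 × 9,500 × $125 / $47.4)^½ ≈ 223.84 → Q = 224
N = D/Q = 9,500/224 ≈ 42.411 orders/yr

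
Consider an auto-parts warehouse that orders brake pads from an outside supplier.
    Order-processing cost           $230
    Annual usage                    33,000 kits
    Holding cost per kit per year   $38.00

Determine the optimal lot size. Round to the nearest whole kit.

632 kits

EOQ = √(2DS/H) = √(2 × 33,000 × 230 / 38)
    = √(399,473.68) ≈ 632.04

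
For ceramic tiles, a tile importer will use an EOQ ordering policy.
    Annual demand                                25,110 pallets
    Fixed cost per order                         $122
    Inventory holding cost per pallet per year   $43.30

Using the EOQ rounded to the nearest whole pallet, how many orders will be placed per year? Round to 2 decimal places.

66.78 orders per year

Optimal lot size Q* = (2 × 25,110 × $122 / $43.3)^½ ≈ 376.16 → Q = 376
Orders per year = D/Q = 25,110 / 376 = 66.782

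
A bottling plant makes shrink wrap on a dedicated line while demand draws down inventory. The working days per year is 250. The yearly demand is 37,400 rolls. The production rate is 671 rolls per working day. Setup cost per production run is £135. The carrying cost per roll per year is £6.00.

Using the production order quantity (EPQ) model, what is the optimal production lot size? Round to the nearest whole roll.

d = 37,400/250 = 149.6000 rolls/day;  effective holding cost H(1 − d/p) = 6·(1 − 149.6000/671) = 4.66230
Q* = √(2DS / H_eff) = √(2·37,400·135 / 4.66230) ≈ 1,471.69

1,472 rolls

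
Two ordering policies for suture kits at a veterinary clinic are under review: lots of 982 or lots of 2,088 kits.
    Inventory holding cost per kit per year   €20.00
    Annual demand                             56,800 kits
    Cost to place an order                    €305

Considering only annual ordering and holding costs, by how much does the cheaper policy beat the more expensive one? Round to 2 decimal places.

For each Q, cost = (D/Q)·S + (Q/2)·H.
TC(982) = (56,800/982)×305 + (982/2)×20 = €27,461.55
TC(2,088) = (56,800/2,088)×305 + (2,088/2)×20 = €29,176.93
|ΔTC| = |€27,461.55 − €29,176.93| = €1,715.39

€1,715.39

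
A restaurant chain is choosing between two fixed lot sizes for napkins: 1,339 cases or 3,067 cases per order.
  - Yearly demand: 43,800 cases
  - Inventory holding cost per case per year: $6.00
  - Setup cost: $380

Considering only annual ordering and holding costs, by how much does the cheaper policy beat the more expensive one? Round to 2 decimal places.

$1,819.37

Annual cost at Q: ordering D·S/Q plus holding Q·H/2.
TC(1,339) = (43,800/1,339)×380 + (1,339/2)×6 = $16,447.17
TC(3,067) = (43,800/3,067)×380 + (3,067/2)×6 = $14,627.80
Lots of 3,067 are cheaper by $1,819.37.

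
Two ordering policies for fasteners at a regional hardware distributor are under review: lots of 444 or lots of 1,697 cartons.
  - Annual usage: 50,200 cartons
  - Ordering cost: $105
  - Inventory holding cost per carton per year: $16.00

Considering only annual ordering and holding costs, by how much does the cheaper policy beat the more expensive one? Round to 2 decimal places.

For each Q, cost = (D/Q)·S + (Q/2)·H.
TC(444) = (50,200/444)×105 + (444/2)×16 = $15,423.62
TC(1,697) = (50,200/1,697)×105 + (1,697/2)×16 = $16,682.07
Lots of 444 are cheaper by $1,258.45.

$1,258.45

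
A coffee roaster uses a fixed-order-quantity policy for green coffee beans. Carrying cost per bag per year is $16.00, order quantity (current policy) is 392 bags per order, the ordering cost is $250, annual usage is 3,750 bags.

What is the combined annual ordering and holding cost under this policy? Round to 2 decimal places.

Orders/yr = 3,750/392 = 9.566; ordering cost = 9.566 × $250 = $2,391.58
Average inventory = 392/2 = 196; holding cost = 196 × $16 = $3,136.00
Total = $2,391.58 + $3,136.00 = $5,527.58

$5,527.58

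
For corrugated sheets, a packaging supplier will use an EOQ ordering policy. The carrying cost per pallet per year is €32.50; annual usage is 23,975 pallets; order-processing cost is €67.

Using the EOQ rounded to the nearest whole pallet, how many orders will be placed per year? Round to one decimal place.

EOQ = √(2DS/H) = √(2 × 23,975 × 67 / 32.5)
    = √(98,850.77) ≈ 314.41 → Q = 314
Orders per year = D/Q = 23,975 / 314 = 76.354

76.4 orders per year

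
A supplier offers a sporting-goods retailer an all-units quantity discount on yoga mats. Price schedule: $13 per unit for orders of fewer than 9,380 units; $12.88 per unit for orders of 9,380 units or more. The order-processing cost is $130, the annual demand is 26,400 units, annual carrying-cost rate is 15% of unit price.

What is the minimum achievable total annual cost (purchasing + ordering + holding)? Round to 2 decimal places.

$346,858.52

H₁ = 15%×$13 = $1.9500;  H₂ = 15%×$12.88 = $1.9320
EOQ₁ = √(2×26,400×130/1.9500) = 1,876.17  (< 9,380, feasible at tier 1)
EOQ₂ = √(2×26,400×130/1.9320) = 1,884.89  (< 9,380 → use Q = 9,380 at tier-2 price)
TC(tier 1 (EOQ₁), Q≈1,876.2) = $346,858.52
TC(tier 2, Q≈9,380.0) = $349,458.96
Minimum at tier 1 (EOQ₁): $346,858.52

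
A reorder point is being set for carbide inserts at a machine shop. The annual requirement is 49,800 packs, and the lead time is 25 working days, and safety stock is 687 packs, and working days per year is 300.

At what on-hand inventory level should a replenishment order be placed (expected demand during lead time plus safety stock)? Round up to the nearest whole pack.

Daily demand d = 49,800 / 300 = 166.000 packs/day
Demand during lead time = 166.000 × 25 = 4,150.00
Reorder point = 4,150.00 + 687 = 4,837.00 → round up

4,837 packs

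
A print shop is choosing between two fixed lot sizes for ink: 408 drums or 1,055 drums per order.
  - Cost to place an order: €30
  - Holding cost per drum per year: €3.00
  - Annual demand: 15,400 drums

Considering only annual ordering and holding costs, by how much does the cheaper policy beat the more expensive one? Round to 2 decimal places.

€276.06

For each Q, cost = (D/Q)·S + (Q/2)·H.
TC(408) = (15,400/408)×30 + (408/2)×3 = €1,744.35
TC(1,055) = (15,400/1,055)×30 + (1,055/2)×3 = €2,020.41
Cheaper: Q = 408.  Difference = €276.06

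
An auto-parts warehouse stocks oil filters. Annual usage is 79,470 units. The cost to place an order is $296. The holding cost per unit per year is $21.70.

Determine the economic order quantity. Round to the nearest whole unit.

2DS/H = 2·79,470·296/21.7 = 2,168,029.49
EOQ = √2,168,029.49 ≈ 1,472.42

1,472 units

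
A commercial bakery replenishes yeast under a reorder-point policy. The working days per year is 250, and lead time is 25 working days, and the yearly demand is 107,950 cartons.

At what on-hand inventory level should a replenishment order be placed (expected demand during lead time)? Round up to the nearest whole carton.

10,795 cartons

Daily demand d = 107,950 / 250 = 431.800 cartons/day
Demand during lead time = 431.800 × 25 = 10,795.00
Reorder point = 10,795.00 → round up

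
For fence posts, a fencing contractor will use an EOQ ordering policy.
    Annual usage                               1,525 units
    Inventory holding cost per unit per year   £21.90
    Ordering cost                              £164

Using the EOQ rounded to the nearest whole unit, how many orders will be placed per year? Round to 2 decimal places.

Optimal lot size Q* = (2 × 1,525 × £164 / £21.9)^½ ≈ 151.13 → Q = 151
Orders per year = D/Q = 1,525 / 151 = 10.099

10.10 orders per year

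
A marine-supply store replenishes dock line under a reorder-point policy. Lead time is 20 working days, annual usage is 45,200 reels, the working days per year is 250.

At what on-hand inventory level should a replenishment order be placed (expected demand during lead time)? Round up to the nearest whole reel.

Daily demand d = 45,200 / 250 = 180.800 reels/day
Demand during lead time = 180.800 × 20 = 3,616.00
Reorder point = 3,616.00 → round up

3,616 reels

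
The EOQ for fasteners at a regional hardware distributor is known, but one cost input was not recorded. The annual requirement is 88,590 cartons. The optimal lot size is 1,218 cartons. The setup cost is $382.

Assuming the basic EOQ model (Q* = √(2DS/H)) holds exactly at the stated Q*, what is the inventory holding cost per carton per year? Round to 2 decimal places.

EOQ relation: Q² = 2DS/H, so rearrange for the unknown.
H = 2DS / Q² = 2 × 88,590 × 382 / 1,218² = 45.6230

$45.62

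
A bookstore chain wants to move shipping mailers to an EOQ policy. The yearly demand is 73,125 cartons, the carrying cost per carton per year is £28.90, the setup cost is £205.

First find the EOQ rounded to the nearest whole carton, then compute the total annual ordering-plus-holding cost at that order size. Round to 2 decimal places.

EOQ = √(2DS/H) = √(2 × 73,125 × 205 / 28.9)
    = √(1,037,413.49) ≈ 1,018.53 → Q = 1,019 cartons
Annual ordering cost = (D/Q)·S = (73,125/1,019) × 205 = £14,711.11
Annual holding cost  = (Q/2)·H = (1,019/2) × 28.9 = £14,724.55
Total = £14,711.11 + £14,724.55 = £29,435.66

£29,435.66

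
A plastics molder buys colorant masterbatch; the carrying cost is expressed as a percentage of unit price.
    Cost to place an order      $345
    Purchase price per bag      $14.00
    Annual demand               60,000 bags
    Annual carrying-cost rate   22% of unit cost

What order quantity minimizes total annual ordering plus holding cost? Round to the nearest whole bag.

Holding cost per bag per year: H = 22% × $14 = $3.0800
EOQ = √(2DS/H) = √(2 × 60,000 × 345 / 3.08)
    = √(13,441,558.44) ≈ 3,666.27

3,666 bags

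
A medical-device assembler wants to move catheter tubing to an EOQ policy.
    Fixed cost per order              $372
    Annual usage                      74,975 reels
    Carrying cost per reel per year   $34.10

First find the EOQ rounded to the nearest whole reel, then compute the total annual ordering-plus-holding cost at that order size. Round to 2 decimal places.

2DS/H = 2·74,975·372/34.1 = 1,635,818.18
EOQ = √1,635,818.18 ≈ 1,278.99 → Q = 1,279 reels
Annual ordering cost = (D/Q)·S = (74,975/1,279) × 372 = $21,806.65
Annual holding cost  = (Q/2)·H = (1,279/2) × 34.1 = $21,806.95
Total = $21,806.65 + $21,806.95 = $43,613.60

$43,613.60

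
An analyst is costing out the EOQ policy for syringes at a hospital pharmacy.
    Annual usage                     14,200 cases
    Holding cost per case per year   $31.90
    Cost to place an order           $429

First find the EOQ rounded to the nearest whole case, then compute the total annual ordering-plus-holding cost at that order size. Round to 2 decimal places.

$19,714.38

Q* = √(2·D·S / H) = √(2·14,200·429 / 31.9) = √381,931.0 ≈ 618.01 → Q = 618 cases
Ordering: D/Q × S = 14,200/618 × $429 = $9,857.28
Holding:  Q/2 × H = 618/2 × $31.9 = $9,857.10
Total = $9,857.28 + $9,857.10 = $19,714.38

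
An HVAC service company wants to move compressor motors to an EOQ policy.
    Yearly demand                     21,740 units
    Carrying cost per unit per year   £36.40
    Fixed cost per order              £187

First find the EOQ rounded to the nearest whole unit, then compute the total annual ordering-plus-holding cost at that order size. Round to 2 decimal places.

£17,203.48

Optimal lot size Q* = (2 × 21,740 × £187 / £36.4)^½ ≈ 472.62 → Q = 473 units
Annual ordering cost = (D/Q)·S = (21,740/473) × 187 = £8,594.88
Annual holding cost  = (Q/2)·H = (473/2) × 36.4 = £8,608.60
Total = £8,594.88 + £8,608.60 = £17,203.48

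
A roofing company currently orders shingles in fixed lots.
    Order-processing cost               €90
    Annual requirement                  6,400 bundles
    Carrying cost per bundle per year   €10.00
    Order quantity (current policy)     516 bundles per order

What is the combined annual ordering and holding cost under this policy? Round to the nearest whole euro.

€3,696

Ordering: D/Q × S = 6,400/516 × €90 = €1,116.28
Holding:  Q/2 × H = 516/2 × €10 = €2,580.00
Total = €1,116.28 + €2,580.00 = €3,696.28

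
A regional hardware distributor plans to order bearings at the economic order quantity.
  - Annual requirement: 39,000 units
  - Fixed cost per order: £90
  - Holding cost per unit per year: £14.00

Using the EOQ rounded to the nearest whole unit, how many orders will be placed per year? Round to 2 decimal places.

55.08 orders per year

EOQ = √(2DS/H) = √(2 × 39,000 × 90 / 14)
    = √(501,428.57) ≈ 708.12 → Q = 708
N = D/Q = 39,000/708 ≈ 55.085 orders/yr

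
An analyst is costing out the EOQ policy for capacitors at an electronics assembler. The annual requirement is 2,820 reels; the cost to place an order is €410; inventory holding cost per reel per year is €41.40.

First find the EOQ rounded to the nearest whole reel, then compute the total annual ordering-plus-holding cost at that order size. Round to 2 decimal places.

Q* = √(2·D·S / H) = √(2·2,820·410 / 41.4) = √55,855.1 ≈ 236.34 → Q = 236 reels
Ordering: D/Q × S = 2,820/236 × €410 = €4,899.15
Holding:  Q/2 × H = 236/2 × €41.4 = €4,885.20
Total = €4,899.15 + €4,885.20 = €9,784.35

€9,784.35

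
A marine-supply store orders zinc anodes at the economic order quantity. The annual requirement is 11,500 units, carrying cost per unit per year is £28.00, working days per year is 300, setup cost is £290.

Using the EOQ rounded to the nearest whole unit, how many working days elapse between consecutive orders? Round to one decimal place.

2DS/H = 2·11,500·290/28 = 238,214.29
EOQ = √238,214.29 ≈ 488.07 → Q = 488 units
Cycle time = (working days × Q)/D = (300 × 488) / 11,500 = 12.730 days

12.7 days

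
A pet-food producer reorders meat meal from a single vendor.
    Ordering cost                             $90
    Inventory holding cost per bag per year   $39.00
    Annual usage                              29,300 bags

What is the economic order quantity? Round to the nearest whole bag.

EOQ = √(2DS/H) = √(2 × 29,300 × 90 / 39)
    = √(135,230.77) ≈ 367.74

368 bags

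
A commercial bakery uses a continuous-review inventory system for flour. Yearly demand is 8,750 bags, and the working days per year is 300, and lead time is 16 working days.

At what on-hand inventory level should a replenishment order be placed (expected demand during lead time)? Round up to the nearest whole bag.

Daily demand d = 8,750 / 300 = 29.167 bags/day
Demand during lead time = 29.167 × 16 = 466.67
Reorder point = 466.67 → round up

467 bags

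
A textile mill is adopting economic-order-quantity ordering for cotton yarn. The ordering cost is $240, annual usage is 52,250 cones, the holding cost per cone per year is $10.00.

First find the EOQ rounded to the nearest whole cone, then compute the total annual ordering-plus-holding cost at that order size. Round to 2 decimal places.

EOQ = √(2DS/H) = √(2 × 52,250 × 240 / 10)
    = √(2,508,000.00) ≈ 1,583.67 → Q = 1,584 cones
Annual ordering cost = (D/Q)·S = (52,250/1,584) × 240 = $7,916.67
Annual holding cost  = (Q/2)·H = (1,584/2) × 10 = $7,920.00
Total = $7,916.67 + $7,920.00 = $15,836.67

$15,836.67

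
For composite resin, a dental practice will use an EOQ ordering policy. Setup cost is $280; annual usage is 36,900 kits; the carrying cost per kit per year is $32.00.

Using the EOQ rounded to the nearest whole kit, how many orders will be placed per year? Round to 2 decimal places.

Optimal lot size Q* = (2 × 36,900 × $280 / $32)^½ ≈ 803.59 → Q = 804
Orders per year = D/Q = 36,900 / 804 = 45.896

45.90 orders per year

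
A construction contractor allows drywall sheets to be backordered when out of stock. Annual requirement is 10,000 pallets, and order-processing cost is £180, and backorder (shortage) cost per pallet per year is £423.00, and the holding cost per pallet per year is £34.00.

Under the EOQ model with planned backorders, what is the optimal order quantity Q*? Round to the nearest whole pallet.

Q* = √(2DS/H) · √((H + b)/b)
   = √(2 × 10,000 × 180 / 34) · √((34 + 423) / 423)
   = 325.396 × 1.0394 ≈ 338.22

338 pallets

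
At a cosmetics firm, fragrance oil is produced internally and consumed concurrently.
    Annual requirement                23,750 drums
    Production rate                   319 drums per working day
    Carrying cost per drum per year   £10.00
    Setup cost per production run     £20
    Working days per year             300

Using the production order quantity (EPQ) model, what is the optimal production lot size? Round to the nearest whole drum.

355 drums

Daily demand d = 23,750/300 = 79.167; p = 319; 1 − d/p = 0.75183
EPQ = √(2DS / (H(1 − d/p)))
    = √(2 × 23,750 × 20 / (10 × 0.75183)) ≈ 355.47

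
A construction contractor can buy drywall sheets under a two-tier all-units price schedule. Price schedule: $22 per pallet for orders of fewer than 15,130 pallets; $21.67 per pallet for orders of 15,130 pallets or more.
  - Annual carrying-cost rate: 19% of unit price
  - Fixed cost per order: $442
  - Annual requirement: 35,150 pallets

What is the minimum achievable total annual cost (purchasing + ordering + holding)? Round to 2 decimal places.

$784,696.64

H₁ = 19%×$22 = $4.1800;  H₂ = 19%×$21.67 = $4.1173
EOQ₁ = √(2×35,150×442/4.1800) = 2,726.47  (< 15,130, feasible at tier 1)
EOQ₂ = √(2×35,150×442/4.1173) = 2,747.15  (< 15,130 → use Q = 15,130 at tier-2 price)
TC(tier 1 (EOQ₁), Q≈2,726.5) = $784,696.64
TC(tier 2, Q≈15,130.0) = $793,874.73
Minimum at tier 1 (EOQ₁): $784,696.64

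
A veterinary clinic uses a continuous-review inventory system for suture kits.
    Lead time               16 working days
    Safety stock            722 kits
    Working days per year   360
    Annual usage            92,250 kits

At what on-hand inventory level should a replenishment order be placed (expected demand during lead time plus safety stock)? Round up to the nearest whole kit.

4,822 kits

Daily demand d = 92,250 / 360 = 256.250 kits/day
Demand during lead time = 256.250 × 16 = 4,100.00
Reorder point = 4,100.00 + 722 = 4,822.00 → round up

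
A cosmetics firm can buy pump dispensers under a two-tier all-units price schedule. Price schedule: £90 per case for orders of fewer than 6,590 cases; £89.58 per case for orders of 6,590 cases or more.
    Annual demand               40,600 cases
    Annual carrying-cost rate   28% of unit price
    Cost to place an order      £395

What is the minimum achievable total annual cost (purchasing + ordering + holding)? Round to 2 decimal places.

H₁ = 28%×£90 = £25.2000;  H₂ = 28%×£89.58 = £25.0824
EOQ₁ = √(2×40,600×395/25.2000) = 1,128.17  (< 6,590, feasible at tier 1)
EOQ₂ = √(2×40,600×395/25.0824) = 1,130.82  (< 6,590 → use Q = 6,590 at tier-2 price)
TC(tier 1 (EOQ₁), Q≈1,128.2) = £3,682,430.00
TC(tier 2, Q≈6,590.0) = £3,722,028.04
Minimum at tier 1 (EOQ₁): £3,682,430.00

£3,682,430.00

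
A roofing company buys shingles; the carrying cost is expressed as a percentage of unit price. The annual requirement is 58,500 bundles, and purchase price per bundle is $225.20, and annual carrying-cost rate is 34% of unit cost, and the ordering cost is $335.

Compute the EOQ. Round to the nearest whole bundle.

715 bundles

Holding cost per bundle per year: H = 34% × $225.2 = $76.5680
Optimal lot size Q* = (2 × 58,500 × $335 / $76.568)^½ ≈ 715.47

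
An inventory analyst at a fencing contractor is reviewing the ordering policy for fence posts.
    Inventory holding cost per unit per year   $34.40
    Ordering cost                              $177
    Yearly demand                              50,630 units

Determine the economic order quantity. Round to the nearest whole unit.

Q* = √(2·D·S / H) = √(2·50,630·177 / 34.4) = √521,018.0 ≈ 721.82

722 units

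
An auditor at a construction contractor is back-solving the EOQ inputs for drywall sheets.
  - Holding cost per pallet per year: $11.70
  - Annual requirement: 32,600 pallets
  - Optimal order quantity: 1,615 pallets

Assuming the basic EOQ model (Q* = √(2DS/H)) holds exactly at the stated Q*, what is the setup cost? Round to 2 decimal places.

$468.04

Since Q* = (2DS/H)^½, squaring gives Q*²·H = 2DS.
S = Q²H / (2D) = 1,615² × 11.7 / (2 × 32,600) = 468.0404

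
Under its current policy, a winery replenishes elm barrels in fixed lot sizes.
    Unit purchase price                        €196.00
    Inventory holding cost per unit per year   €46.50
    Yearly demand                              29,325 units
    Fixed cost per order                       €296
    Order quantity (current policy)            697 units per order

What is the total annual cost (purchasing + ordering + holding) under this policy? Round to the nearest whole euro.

€5,776,359

Annual ordering cost = (D/Q)·S = (29,325/697) × 296 = €12,453.66
Annual holding cost  = (Q/2)·H = (697/2) × 46.5 = €16,205.25
Purchase cost = D·C = 29,325 × 196 = €5,747,700.00
Total = €12,453.66 + €16,205.25 + €5,747,700.00 = €5,776,358.91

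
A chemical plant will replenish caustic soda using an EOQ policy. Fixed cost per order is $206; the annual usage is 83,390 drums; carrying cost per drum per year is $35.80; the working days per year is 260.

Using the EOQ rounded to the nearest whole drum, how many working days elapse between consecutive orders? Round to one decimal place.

3.1 days

Q* = √(2·D·S / H) = √(2·83,390·206 / 35.8) = √959,683.8 ≈ 979.63 → Q = 980 drums
Cycle time = (working days × Q)/D = (260 × 980) / 83,390 = 3.056 days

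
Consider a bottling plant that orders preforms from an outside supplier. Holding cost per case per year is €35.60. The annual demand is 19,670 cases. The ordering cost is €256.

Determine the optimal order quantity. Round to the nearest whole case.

Optimal lot size Q* = (2 × 19,670 × €256 / €35.6)^½ ≈ 531.88

532 cases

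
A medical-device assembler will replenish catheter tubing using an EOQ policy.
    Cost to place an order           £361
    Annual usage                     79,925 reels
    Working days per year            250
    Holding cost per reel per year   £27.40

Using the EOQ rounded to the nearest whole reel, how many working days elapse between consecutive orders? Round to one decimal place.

4.5 days

2DS/H = 2·79,925·361/27.4 = 2,106,052.92
EOQ = √2,106,052.92 ≈ 1,451.22 → Q = 1,451 reels
Cycle time = (working days × Q)/D = (250 × 1,451) / 79,925 = 4.539 days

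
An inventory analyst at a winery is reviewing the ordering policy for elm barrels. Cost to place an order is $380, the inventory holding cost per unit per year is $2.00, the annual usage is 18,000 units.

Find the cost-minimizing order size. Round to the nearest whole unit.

EOQ = √(2DS/H) = √(2 × 18,000 × 380 / 2)
    = √(6,840,000.00) ≈ 2,615.34

2,615 units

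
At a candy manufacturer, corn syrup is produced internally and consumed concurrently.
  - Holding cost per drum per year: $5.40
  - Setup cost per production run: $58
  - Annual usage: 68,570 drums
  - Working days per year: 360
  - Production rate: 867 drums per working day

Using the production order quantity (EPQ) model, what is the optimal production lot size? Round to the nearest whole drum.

Daily demand d = 68,570/360 = 190.472; p = 867; 1 − d/p = 0.78031
EPQ = √(2DS / (H(1 − d/p)))
    = √(2 × 68,570 × 58 / (5.4 × 0.78031)) ≈ 1,373.93

1,374 drums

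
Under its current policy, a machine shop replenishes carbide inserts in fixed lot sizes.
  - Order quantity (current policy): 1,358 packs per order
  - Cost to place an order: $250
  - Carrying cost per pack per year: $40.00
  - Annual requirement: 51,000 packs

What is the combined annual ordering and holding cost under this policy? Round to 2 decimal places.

$36,548.81

Ordering: D/Q × S = 51,000/1,358 × $250 = $9,388.81
Holding:  Q/2 × H = 1,358/2 × $40 = $27,160.00
Total = $9,388.81 + $27,160.00 = $36,548.81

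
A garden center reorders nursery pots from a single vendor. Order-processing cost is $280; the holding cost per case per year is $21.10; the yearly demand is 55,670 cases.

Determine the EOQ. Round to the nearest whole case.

2DS/H = 2·55,670·280/21.1 = 1,477,497.63
EOQ = √1,477,497.63 ≈ 1,215.52

1,216 cases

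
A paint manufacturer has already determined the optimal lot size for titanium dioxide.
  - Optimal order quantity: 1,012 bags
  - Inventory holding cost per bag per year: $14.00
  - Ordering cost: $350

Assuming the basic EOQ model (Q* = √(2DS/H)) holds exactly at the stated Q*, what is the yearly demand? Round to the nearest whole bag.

Since Q* = (2DS/H)^½, squaring gives Q*²·H = 2DS.
D = Q²H / (2S) = 1,012² × 14 / (2 × 350) = 20,482.88

20,483 bags per year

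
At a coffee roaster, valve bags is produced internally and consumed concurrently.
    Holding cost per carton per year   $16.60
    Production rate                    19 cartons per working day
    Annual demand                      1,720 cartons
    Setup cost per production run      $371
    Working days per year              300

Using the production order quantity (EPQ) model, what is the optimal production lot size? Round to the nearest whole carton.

Daily demand d = 1,720/300 = 5.733; p = 19; 1 − d/p = 0.69825
EPQ = √(2DS / (H(1 − d/p)))
    = √(2 × 1,720 × 371 / (16.6 × 0.69825)) ≈ 331.82

332 cartons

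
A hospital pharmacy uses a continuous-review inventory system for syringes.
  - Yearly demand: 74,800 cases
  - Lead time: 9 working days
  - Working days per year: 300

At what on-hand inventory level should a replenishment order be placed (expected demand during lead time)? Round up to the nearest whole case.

Daily demand d = 74,800 / 300 = 249.333 cases/day
Demand during lead time = 249.333 × 9 = 2,244.00
Reorder point = 2,244.00 → round up

2,244 cases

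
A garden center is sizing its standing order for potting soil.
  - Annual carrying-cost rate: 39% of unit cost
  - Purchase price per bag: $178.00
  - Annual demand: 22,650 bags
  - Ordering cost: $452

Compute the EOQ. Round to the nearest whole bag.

H = i·C = 0.39 × $178 = $69.4200 per bag-year
EOQ = √(2DS/H) = √(2 × 22,650 × 452 / 69.42)
    = √(294,952.46) ≈ 543.10

543 bags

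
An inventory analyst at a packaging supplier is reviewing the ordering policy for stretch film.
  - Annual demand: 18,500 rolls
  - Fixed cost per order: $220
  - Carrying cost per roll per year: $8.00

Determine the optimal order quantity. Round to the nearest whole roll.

Q* = √(2·D·S / H) = √(2·18,500·220 / 8) = √1,017,500.0 ≈ 1,008.71

1,009 rolls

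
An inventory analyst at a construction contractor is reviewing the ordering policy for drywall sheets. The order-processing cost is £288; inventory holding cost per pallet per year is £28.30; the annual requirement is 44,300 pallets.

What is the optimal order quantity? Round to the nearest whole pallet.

2DS/H = 2·44,300·288/28.3 = 901,653.71
EOQ = √901,653.71 ≈ 949.55

950 pallets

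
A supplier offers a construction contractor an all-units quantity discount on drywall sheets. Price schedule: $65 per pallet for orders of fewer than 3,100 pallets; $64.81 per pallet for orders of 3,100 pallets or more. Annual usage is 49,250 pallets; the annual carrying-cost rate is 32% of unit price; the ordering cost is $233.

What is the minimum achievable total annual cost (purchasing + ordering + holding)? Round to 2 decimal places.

$3,223,098.81

H₁ = 32%×$65 = $20.8000;  H₂ = 32%×$64.81 = $20.7392
EOQ₁ = √(2×49,250×233/20.8000) = 1,050.42  (< 3,100, feasible at tier 1)
EOQ₂ = √(2×49,250×233/20.7392) = 1,051.96  (< 3,100 → use Q = 3,100 at tier-2 price)
TC(tier 1 (EOQ₁), Q≈1,050.4) = $3,223,098.81
TC(tier 2, Q≈3,100.0) = $3,227,739.95
Minimum at tier 1 (EOQ₁): $3,223,098.81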